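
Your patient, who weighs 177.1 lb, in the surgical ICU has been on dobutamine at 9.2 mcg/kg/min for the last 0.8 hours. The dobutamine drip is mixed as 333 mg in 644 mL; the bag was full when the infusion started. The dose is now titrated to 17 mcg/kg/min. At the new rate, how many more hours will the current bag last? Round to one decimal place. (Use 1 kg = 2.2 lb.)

3.6 hours

Initial rate:
Weight = 177.1 lb ÷ 2.2 lb/kg = 80.5 kg
Dose = 9.2 mcg/kg/min × 80.5 kg = 740.6 mcg/min
740.6 mcg/min × 60 min/hr = 44436 mcg/hr
Concentration = 333 mg ÷ 644 mL = 0.5170807 mg/mL = 517.0807 mcg/mL
Rate = 44436 mcg/hr ÷ 517.0807 mcg/mL = 85.93629 mL/hr
Volume infused so far = 85.93629 mL/hr × 0.8 hr = 68.74903 mL
Volume remaining = 644 − 68.74903 = 575.251 mL
New rate:
Dose = 17 mcg/kg/min × 80.5 kg = 1368.5 mcg/min
1368.5 mcg/min × 60 min/hr = 82110 mcg/hr
Rate = 82110 mcg/hr ÷ 517.0807 mcg/mL = 158.7953 mL/hr
Time remaining = 575.251 mL ÷ 158.7953 mL/hr = 3.622594 hr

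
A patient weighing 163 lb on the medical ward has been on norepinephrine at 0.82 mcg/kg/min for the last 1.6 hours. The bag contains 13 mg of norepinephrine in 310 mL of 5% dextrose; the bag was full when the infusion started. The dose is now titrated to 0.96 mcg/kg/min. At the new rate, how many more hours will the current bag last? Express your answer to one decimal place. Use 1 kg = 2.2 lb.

Initial rate:
Weight = 163 lb ÷ 2.2 lb/kg = 74.09091 kg
Dose = 0.82 mcg/kg/min × 74.09091 kg = 60.75455 mcg/min
60.75455 mcg/min × 60 min/hr = 3645.273 mcg/hr
Concentration = 13 mg ÷ 310 mL = 0.04193548 mg/mL = 41.93548 mcg/mL
Rate = 3645.273 mcg/hr ÷ 41.93548 mcg/mL = 86.92573 mL/hr
Volume infused so far = 86.92573 mL/hr × 1.6 hr = 139.0812 mL
Volume remaining = 310 − 139.0812 = 170.9188 mL
New rate:
Dose = 0.96 mcg/kg/min × 74.09091 kg = 71.12727 mcg/min
71.12727 mcg/min × 60 min/hr = 4267.636 mcg/hr
Rate = 4267.636 mcg/hr ÷ 41.93548 mcg/mL = 101.7667 mL/hr
Time remaining = 170.9188 mL ÷ 101.7667 mL/hr = 1.679516 hr

1.7 hours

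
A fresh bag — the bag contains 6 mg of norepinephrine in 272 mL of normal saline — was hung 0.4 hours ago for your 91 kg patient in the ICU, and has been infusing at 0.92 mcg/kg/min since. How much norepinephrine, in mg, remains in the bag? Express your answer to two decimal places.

Dose = 0.92 mcg/kg/min × 91 kg = 83.72 mcg/min
83.72 mcg/min × 60 min/hr = 5023.2 mcg/hr
Concentration = 6 mg ÷ 272 mL = 0.02205882 mg/mL = 22.05882 mcg/mL
Rate = 5023.2 mcg/hr ÷ 22.05882 mcg/mL = 227.7184 mL/hr
Volume infused = 227.7184 mL/hr × 0.4 hr = 91.08736 mL
Volume remaining = 272 − 91.08736 = 180.9126 mL
Drug remaining = 180.9126 mL × 22.05882 mcg/mL = 3990.72 mcg = 3.99072 mg

3.99 mg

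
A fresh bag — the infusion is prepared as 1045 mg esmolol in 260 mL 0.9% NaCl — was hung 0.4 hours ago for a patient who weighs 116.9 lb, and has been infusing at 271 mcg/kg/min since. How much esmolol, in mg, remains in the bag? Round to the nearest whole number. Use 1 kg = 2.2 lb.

Weight = 116.9 lb ÷ 2.2 lb/kg = 53.13636 kg
Dose = 271 mcg/kg/min × 53.13636 kg = 14399.95 mcg/min
14399.95 mcg/min × 60 min/hr = 863997.3 mcg/hr
Concentration = 1045 mg ÷ 260 mL = 4.019231 mg/mL = 4019.231 mcg/mL
Rate = 863997.3 mcg/hr ÷ 4019.231 mcg/mL = 214.9658 mL/hr
Volume infused = 214.9658 mL/hr × 0.4 hr = 85.98633 mL
Volume remaining = 260 − 85.98633 = 174.0137 mL
Drug remaining = 174.0137 mL × 4019.231 mcg/mL = 699401.1 mcg = 699.4011 mg

699 mg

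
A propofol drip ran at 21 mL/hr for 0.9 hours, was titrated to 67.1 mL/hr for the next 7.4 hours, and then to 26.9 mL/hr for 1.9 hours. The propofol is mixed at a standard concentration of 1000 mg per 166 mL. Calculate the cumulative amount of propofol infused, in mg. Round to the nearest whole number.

3413 mg

Concentration = 1000 mg ÷ 166 mL = 6.024096 mg/mL
Stage 1: 21 mL/hr × 0.9 hr = 18.9 mL → 18.9 mL × 6.024096 mg/mL = 113.8554 mg
Stage 2: 67.1 mL/hr × 7.4 hr = 496.54 mL → 496.54 mL × 6.024096 mg/mL = 2991.205 mg
Stage 3: 26.9 mL/hr × 1.9 hr = 51.11 mL → 51.11 mL × 6.024096 mg/mL = 307.8916 mg
Total = 113.8554 + 2991.205 + 307.8916 = 3412.952 mg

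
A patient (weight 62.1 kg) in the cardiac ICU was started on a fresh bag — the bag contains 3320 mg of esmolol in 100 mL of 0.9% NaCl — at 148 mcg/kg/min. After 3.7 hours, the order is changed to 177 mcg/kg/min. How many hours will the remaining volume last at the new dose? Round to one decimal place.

1.9 hours

Initial rate:
Dose = 148 mcg/kg/min × 62.1 kg = 9190.8 mcg/min
9190.8 mcg/min × 60 min/hr = 551448 mcg/hr
Concentration = 3320 mg ÷ 100 mL = 33.2 mg/mL = 33200 mcg/mL
Rate = 551448 mcg/hr ÷ 33200 mcg/mL = 16.60988 mL/hr
Volume infused so far = 16.60988 mL/hr × 3.7 hr = 61.45655 mL
Volume remaining = 100 − 61.45655 = 38.54345 mL
New rate:
Dose = 177 mcg/kg/min × 62.1 kg = 10991.7 mcg/min
10991.7 mcg/min × 60 min/hr = 659502 mcg/hr
Rate = 659502 mcg/hr ÷ 33200 mcg/mL = 19.86452 mL/hr
Time remaining = 38.54345 mL ÷ 19.86452 mL/hr = 1.940316 hr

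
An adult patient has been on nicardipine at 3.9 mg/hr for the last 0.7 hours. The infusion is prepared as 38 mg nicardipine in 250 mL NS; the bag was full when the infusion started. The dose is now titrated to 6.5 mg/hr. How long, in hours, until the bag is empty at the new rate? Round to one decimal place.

5.4 hours

Initial rate:
Concentration = 38 mg ÷ 250 mL = 0.152 mg/mL
Rate = 3.9 mg/hr ÷ 0.152 mg/mL = 25.65789 mL/hr
Volume infused so far = 25.65789 mL/hr × 0.7 hr = 17.96053 mL
Volume remaining = 250 − 17.96053 = 232.0395 mL
New rate:
Rate = 6.5 mg/hr ÷ 0.152 mg/mL = 42.76316 mL/hr
Time remaining = 232.0395 mL ÷ 42.76316 mL/hr = 5.426154 hr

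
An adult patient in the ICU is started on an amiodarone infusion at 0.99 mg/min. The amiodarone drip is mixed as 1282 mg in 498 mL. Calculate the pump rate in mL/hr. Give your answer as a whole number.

23 mL/hr

0.99 mg/min × 60 min/hr = 59.4 mg/hr
Concentration = 1282 mg ÷ 498 mL = 2.574297 mg/mL
Rate = 59.4 mg/hr ÷ 2.574297 mg/mL = 23.07426 mL/hr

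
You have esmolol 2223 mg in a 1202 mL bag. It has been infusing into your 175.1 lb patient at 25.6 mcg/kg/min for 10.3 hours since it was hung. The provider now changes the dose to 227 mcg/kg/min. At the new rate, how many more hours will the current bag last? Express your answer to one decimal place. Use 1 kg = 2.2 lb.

Initial rate:
Weight = 175.1 lb ÷ 2.2 lb/kg = 79.59091 kg
Dose = 25.6 mcg/kg/min × 79.59091 kg = 2037.527 mcg/min
2037.527 mcg/min × 60 min/hr = 122251.6 mcg/hr
Concentration = 2223 mg ÷ 1202 mL = 1.849418 mg/mL = 1849.418 mcg/mL
Rate = 122251.6 mcg/hr ÷ 1849.418 mcg/mL = 66.10277 mL/hr
Volume infused so far = 66.10277 mL/hr × 10.3 hr = 680.8586 mL
Volume remaining = 1202 − 680.8586 = 521.1414 mL
New rate:
Dose = 227 mcg/kg/min × 79.59091 kg = 18067.14 mcg/min
18067.14 mcg/min × 60 min/hr = 1084028 mcg/hr
Rate = 1084028 mcg/hr ÷ 1849.418 mcg/mL = 586.1457 mL/hr
Time remaining = 521.1414 mL ÷ 586.1457 mL/hr = 0.8890988 hr

0.9 hours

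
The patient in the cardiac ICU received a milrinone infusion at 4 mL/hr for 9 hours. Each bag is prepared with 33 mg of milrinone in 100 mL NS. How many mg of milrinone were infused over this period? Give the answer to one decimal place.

Concentration = 33 mg ÷ 100 mL = 0.33 mg/mL = 330 mcg/mL
Drug rate = 4 mL/hr × 330 mcg/mL = 1320 mcg/hr
Total = 1320 mcg/hr × 9 hr = 11880 mcg = 11.88 mg

11.9 mg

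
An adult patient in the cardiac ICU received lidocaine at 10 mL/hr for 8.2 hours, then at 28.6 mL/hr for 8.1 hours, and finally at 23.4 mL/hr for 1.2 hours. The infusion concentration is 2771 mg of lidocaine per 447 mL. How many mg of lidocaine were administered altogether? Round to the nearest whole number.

2118 mg

Concentration = 2771 mg ÷ 447 mL = 6.199105 mg/mL
Stage 1: 10 mL/hr × 8.2 hr = 82 mL → 82 mL × 6.199105 mg/mL = 508.3266 mg
Stage 2: 28.6 mL/hr × 8.1 hr = 231.66 mL → 231.66 mL × 6.199105 mg/mL = 1436.085 mg
Stage 3: 23.4 mL/hr × 1.2 hr = 28.08 mL → 28.08 mL × 6.199105 mg/mL = 174.0709 mg
Total = 508.3266 + 1436.085 + 174.0709 = 2118.482 mg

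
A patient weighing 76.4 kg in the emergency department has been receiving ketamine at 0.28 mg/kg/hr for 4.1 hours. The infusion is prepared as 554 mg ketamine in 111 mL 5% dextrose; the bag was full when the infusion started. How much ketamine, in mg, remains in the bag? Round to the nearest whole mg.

466 mg

Dose = 0.28 mg/kg/hr × 76.4 kg = 21.392 mg/hr
Concentration = 554 mg ÷ 111 mL = 4.990991 mg/mL
Rate = 21.392 mg/hr ÷ 4.990991 mg/mL = 4.286123 mL/hr
Volume infused = 4.286123 mL/hr × 4.1 hr = 17.5731 mL
Volume remaining = 111 − 17.5731 = 93.4269 mL
Drug remaining = 93.4269 mL × 4.990991 mg/mL = 466.2928 mg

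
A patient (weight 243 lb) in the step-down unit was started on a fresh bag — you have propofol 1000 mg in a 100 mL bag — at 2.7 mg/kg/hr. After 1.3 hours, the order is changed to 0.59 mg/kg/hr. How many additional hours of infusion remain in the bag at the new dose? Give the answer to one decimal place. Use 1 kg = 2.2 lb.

Initial rate:
Weight = 243 lb ÷ 2.2 lb/kg = 110.4545 kg
Dose = 2.7 mg/kg/hr × 110.4545 kg = 298.2273 mg/hr
Concentration = 1000 mg ÷ 100 mL = 10 mg/mL
Rate = 298.2273 mg/hr ÷ 10 mg/mL = 29.82273 mL/hr
Volume infused so far = 29.82273 mL/hr × 1.3 hr = 38.76955 mL
Volume remaining = 100 − 38.76955 = 61.23045 mL
New rate:
Dose = 0.59 mg/kg/hr × 110.4545 kg = 65.16818 mg/hr
Rate = 65.16818 mg/hr ÷ 10 mg/mL = 6.516818 mL/hr
Time remaining = 61.23045 mL ÷ 6.516818 mL/hr = 9.395759 hr

9.4 hours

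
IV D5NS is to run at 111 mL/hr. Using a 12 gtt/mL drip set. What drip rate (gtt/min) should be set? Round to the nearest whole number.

22 gtt/min

111 mL/hr ÷ 60 min/hr = 1.85 mL/min
1.85 mL/min × 12 gtt/mL = 22.2 gtt/min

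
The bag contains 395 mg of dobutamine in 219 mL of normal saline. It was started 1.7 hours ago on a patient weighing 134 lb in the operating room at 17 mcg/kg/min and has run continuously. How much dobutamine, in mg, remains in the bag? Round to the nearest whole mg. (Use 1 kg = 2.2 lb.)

289 mg

Weight = 134 lb ÷ 2.2 lb/kg = 60.90909 kg
Dose = 17 mcg/kg/min × 60.90909 kg = 1035.455 mcg/min
1035.455 mcg/min × 60 min/hr = 62127.27 mcg/hr
Concentration = 395 mg ÷ 219 mL = 1.803653 mg/mL = 1803.653 mcg/mL
Rate = 62127.27 mcg/hr ÷ 1803.653 mcg/mL = 34.44525 mL/hr
Volume infused = 34.44525 mL/hr × 1.7 hr = 58.55692 mL
Volume remaining = 219 − 58.55692 = 160.4431 mL
Drug remaining = 160.4431 mL × 1803.653 mcg/mL = 289383.6 mcg = 289.3836 mg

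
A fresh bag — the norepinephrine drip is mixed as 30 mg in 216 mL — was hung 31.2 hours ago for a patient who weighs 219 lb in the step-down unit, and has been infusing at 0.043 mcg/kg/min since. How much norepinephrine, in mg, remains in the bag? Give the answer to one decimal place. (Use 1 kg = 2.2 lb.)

22.0 mg

Weight = 219 lb ÷ 2.2 lb/kg = 99.54545 kg
Dose = 0.043 mcg/kg/min × 99.54545 kg = 4.280455 mcg/min
4.280455 mcg/min × 60 min/hr = 256.8273 mcg/hr
Concentration = 30 mg ÷ 216 mL = 0.1388889 mg/mL = 138.8889 mcg/mL
Rate = 256.8273 mcg/hr ÷ 138.8889 mcg/mL = 1.849156 mL/hr
Volume infused = 1.849156 mL/hr × 31.2 hr = 57.69368 mL
Volume remaining = 216 − 57.69368 = 158.3063 mL
Drug remaining = 158.3063 mL × 138.8889 mcg/mL = 21986.99 mcg = 21.98699 mg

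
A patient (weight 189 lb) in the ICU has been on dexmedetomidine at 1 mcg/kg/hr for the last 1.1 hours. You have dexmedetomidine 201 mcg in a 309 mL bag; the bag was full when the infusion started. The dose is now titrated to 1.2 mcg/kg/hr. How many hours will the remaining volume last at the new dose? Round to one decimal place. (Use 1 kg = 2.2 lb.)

Initial rate:
Weight = 189 lb ÷ 2.2 lb/kg = 85.90909 kg
Dose = 1 mcg/kg/hr × 85.90909 kg = 85.90909 mcg/hr
Concentration = 201 mcg ÷ 309 mL = 0.6504854 mcg/mL
Rate = 85.90909 mcg/hr ÷ 0.6504854 mcg/mL = 132.0692 mL/hr
Volume infused so far = 132.0692 mL/hr × 1.1 hr = 145.2761 mL
Volume remaining = 309 − 145.2761 = 163.7239 mL
New rate:
Dose = 1.2 mcg/kg/hr × 85.90909 kg = 103.0909 mcg/hr
Rate = 103.0909 mcg/hr ÷ 0.6504854 mcg/mL = 158.483 mL/hr
Time remaining = 163.7239 mL ÷ 158.483 mL/hr = 1.033069 hr

1.0 hours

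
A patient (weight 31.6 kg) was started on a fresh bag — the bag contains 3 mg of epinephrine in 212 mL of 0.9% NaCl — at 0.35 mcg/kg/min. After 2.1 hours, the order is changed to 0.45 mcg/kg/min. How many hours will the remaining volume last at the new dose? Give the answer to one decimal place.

1.9 hours

Initial rate:
Dose = 0.35 mcg/kg/min × 31.6 kg = 11.06 mcg/min
11.06 mcg/min × 60 min/hr = 663.6 mcg/hr
Concentration = 3 mg ÷ 212 mL = 0.01415094 mg/mL = 14.15094 mcg/mL
Rate = 663.6 mcg/hr ÷ 14.15094 mcg/mL = 46.8944 mL/hr
Volume infused so far = 46.8944 mL/hr × 2.1 hr = 98.47824 mL
Volume remaining = 212 − 98.47824 = 113.5218 mL
New rate:
Dose = 0.45 mcg/kg/min × 31.6 kg = 14.22 mcg/min
14.22 mcg/min × 60 min/hr = 853.2 mcg/hr
Rate = 853.2 mcg/hr ÷ 14.15094 mcg/mL = 60.2928 mL/hr
Time remaining = 113.5218 mL ÷ 60.2928 mL/hr = 1.882841 hr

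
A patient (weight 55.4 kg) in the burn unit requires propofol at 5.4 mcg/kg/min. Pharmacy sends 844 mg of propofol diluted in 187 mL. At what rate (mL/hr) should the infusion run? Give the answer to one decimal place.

Dose = 5.4 mcg/kg/min × 55.4 kg = 299.16 mcg/min
299.16 mcg/min × 60 min/hr = 17949.6 mcg/hr
Concentration = 844 mg ÷ 187 mL = 4.513369 mg/mL = 4513.369 mcg/mL
Rate = 17949.6 mcg/hr ÷ 4513.369 mcg/mL = 3.976985 mL/hr

4.0 mL/hr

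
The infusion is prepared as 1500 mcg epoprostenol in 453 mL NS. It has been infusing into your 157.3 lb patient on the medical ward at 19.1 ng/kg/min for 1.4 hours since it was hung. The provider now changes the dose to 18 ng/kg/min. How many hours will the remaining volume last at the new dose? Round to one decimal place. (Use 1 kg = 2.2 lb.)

17.9 hours

Initial rate:
Weight = 157.3 lb ÷ 2.2 lb/kg = 71.5 kg
Dose = 19.1 ng/kg/min × 71.5 kg = 1365.65 ng/min
1365.65 ng/min × 60 min/hr = 81939 ng/hr
Concentration = 1500 mcg ÷ 453 mL = 3.311258 mcg/mL = 3311.258 ng/mL
Rate = 81939 ng/hr ÷ 3311.258 ng/mL = 24.74558 mL/hr
Volume infused so far = 24.74558 mL/hr × 1.4 hr = 34.64381 mL
Volume remaining = 453 − 34.64381 = 418.3562 mL
New rate:
Dose = 18 ng/kg/min × 71.5 kg = 1287 ng/min
1287 ng/min × 60 min/hr = 77220 ng/hr
Rate = 77220 ng/hr ÷ 3311.258 ng/mL = 23.32044 mL/hr
Time remaining = 418.3562 mL ÷ 23.32044 mL/hr = 17.93946 hr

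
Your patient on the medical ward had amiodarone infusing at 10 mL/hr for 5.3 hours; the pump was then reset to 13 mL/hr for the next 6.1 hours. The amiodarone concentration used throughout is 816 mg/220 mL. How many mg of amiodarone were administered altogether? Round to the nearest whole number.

491 mg

Concentration = 816 mg ÷ 220 mL = 3.709091 mg/mL
Stage 1: 10 mL/hr × 5.3 hr = 53 mL → 53 mL × 3.709091 mg/mL = 196.5818 mg
Stage 2: 13 mL/hr × 6.1 hr = 79.3 mL → 79.3 mL × 3.709091 mg/mL = 294.1309 mg
Total = 196.5818 + 294.1309 = 490.7127 mg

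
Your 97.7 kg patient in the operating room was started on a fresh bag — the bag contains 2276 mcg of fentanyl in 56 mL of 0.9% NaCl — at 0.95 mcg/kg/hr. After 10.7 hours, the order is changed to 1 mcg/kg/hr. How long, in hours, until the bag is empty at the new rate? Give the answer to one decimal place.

13.1 hours

Initial rate:
Dose = 0.95 mcg/kg/hr × 97.7 kg = 92.815 mcg/hr
Concentration = 2276 mcg ÷ 56 mL = 40.64286 mcg/mL
Rate = 92.815 mcg/hr ÷ 40.64286 mcg/mL = 2.283673 mL/hr
Volume infused so far = 2.283673 mL/hr × 10.7 hr = 24.4353 mL
Volume remaining = 56 − 24.4353 = 31.5647 mL
New rate:
Dose = 1 mcg/kg/hr × 97.7 kg = 97.7 mcg/hr
Rate = 97.7 mcg/hr ÷ 40.64286 mcg/mL = 2.403866 mL/hr
Time remaining = 31.5647 mL ÷ 2.403866 mL/hr = 13.1308 hr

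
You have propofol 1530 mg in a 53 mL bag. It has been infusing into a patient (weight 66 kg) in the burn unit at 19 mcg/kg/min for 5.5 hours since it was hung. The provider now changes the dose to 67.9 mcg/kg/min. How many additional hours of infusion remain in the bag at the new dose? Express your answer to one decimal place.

4.2 hours

Initial rate:
Dose = 19 mcg/kg/min × 66 kg = 1254 mcg/min
1254 mcg/min × 60 min/hr = 75240 mcg/hr
Concentration = 1530 mg ÷ 53 mL = 28.86792 mg/mL = 28867.92 mcg/mL
Rate = 75240 mcg/hr ÷ 28867.92 mcg/mL = 2.606353 mL/hr
Volume infused so far = 2.606353 mL/hr × 5.5 hr = 14.33494 mL
Volume remaining = 53 − 14.33494 = 38.66506 mL
New rate:
Dose = 67.9 mcg/kg/min × 66 kg = 4481.4 mcg/min
4481.4 mcg/min × 60 min/hr = 268884 mcg/hr
Rate = 268884 mcg/hr ÷ 28867.92 mcg/mL = 9.314282 mL/hr
Time remaining = 38.66506 mL ÷ 9.314282 mL/hr = 4.151158 hr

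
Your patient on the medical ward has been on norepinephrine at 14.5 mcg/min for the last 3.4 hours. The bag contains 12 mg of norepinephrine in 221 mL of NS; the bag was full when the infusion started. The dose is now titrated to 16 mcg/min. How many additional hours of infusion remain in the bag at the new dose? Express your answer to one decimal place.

Initial rate:
14.5 mcg/min × 60 min/hr = 870 mcg/hr
Concentration = 12 mg ÷ 221 mL = 0.05429864 mg/mL = 54.29864 mcg/mL
Rate = 870 mcg/hr ÷ 54.29864 mcg/mL = 16.0225 mL/hr
Volume infused so far = 16.0225 mL/hr × 3.4 hr = 54.4765 mL
Volume remaining = 221 − 54.4765 = 166.5235 mL
New rate:
16 mcg/min × 60 min/hr = 960 mcg/hr
Rate = 960 mcg/hr ÷ 54.29864 mcg/mL = 17.68 mL/hr
Time remaining = 166.5235 mL ÷ 17.68 mL/hr = 9.41875 hr

9.4 hours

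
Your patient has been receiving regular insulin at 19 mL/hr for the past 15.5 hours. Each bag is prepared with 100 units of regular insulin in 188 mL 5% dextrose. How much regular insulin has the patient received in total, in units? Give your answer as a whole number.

157 units

Concentration = 100 units ÷ 188 mL = 0.5319149 units/mL
Drug rate = 19 mL/hr × 0.5319149 units/mL = 10.10638 units/hr
Total = 10.10638 units/hr × 15.5 hr = 156.6489 units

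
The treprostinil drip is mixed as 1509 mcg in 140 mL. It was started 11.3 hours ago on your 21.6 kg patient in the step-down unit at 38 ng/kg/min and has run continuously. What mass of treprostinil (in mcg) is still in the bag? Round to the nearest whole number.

Dose = 38 ng/kg/min × 21.6 kg = 820.8 ng/min
820.8 ng/min × 60 min/hr = 49248 ng/hr
Concentration = 1509 mcg ÷ 140 mL = 10.77857 mcg/mL = 10778.57 ng/mL
Rate = 49248 ng/hr ÷ 10778.57 ng/mL = 4.569066 mL/hr
Volume infused = 4.569066 mL/hr × 11.3 hr = 51.63044 mL
Volume remaining = 140 − 51.63044 = 88.36956 mL
Drug remaining = 88.36956 mL × 10778.57 ng/mL = 952497.6 ng = 952.4976 mcg

952 mcg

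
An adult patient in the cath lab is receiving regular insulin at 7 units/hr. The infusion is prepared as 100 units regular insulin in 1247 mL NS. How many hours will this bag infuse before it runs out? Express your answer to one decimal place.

14.3 hours

Concentration = 100 units ÷ 1247 mL = 0.08019246 units/mL
Rate = 7 units/hr ÷ 0.08019246 units/mL = 87.29 mL/hr
Duration = 1247 mL ÷ 87.29 mL/hr = 14.28571 hr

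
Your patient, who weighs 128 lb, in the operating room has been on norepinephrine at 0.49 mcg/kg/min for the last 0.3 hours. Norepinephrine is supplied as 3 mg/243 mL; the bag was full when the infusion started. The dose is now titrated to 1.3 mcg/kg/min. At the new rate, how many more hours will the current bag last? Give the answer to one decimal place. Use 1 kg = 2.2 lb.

Initial rate:
Weight = 128 lb ÷ 2.2 lb/kg = 58.18182 kg
Dose = 0.49 mcg/kg/min × 58.18182 kg = 28.50909 mcg/min
28.50909 mcg/min × 60 min/hr = 1710.545 mcg/hr
Concentration = 3 mg ÷ 243 mL = 0.01234568 mg/mL = 12.34568 mcg/mL
Rate = 1710.545 mcg/hr ÷ 12.34568 mcg/mL = 138.5542 mL/hr
Volume infused so far = 138.5542 mL/hr × 0.3 hr = 41.56625 mL
Volume remaining = 243 − 41.56625 = 201.4337 mL
New rate:
Dose = 1.3 mcg/kg/min × 58.18182 kg = 75.63636 mcg/min
75.63636 mcg/min × 60 min/hr = 4538.182 mcg/hr
Rate = 4538.182 mcg/hr ÷ 12.34568 mcg/mL = 367.5927 mL/hr
Time remaining = 201.4337 mL ÷ 367.5927 mL/hr = 0.5479808 hr

0.5 hours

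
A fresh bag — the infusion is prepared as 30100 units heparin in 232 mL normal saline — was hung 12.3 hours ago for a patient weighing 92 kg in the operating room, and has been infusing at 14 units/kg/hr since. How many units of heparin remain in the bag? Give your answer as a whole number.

14258 units

Dose = 14 units/kg/hr × 92 kg = 1288 units/hr
Concentration = 30100 units ÷ 232 mL = 129.7414 units/mL
Rate = 1288 units/hr ÷ 129.7414 units/mL = 9.927442 mL/hr
Volume infused = 9.927442 mL/hr × 12.3 hr = 122.1075 mL
Volume remaining = 232 − 122.1075 = 109.8925 mL
Drug remaining = 109.8925 mL × 129.7414 units/mL = 14257.6 units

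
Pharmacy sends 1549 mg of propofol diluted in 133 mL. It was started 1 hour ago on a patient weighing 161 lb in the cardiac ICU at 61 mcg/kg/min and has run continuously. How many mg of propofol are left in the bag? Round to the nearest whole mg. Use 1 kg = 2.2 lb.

1281 mg

Weight = 161 lb ÷ 2.2 lb/kg = 73.18182 kg
Dose = 61 mcg/kg/min × 73.18182 kg = 4464.091 mcg/min
4464.091 mcg/min × 60 min/hr = 267845.5 mcg/hr
Concentration = 1549 mg ÷ 133 mL = 11.64662 mg/mL = 11646.62 mcg/mL
Rate = 267845.5 mcg/hr ÷ 11646.62 mcg/mL = 22.99771 mL/hr
Volume infused = 22.99771 mL/hr × 1 hr = 22.99771 mL
Volume remaining = 133 − 22.99771 = 110.0023 mL
Drug remaining = 110.0023 mL × 11646.62 mcg/mL = 1281155 mcg = 1281.155 mg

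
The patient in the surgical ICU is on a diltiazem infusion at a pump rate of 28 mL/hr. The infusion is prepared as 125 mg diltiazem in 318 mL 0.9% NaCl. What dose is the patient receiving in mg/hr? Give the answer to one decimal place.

11.0 mg/hr

Concentration = 125 mg ÷ 318 mL = 0.3930818 mg/mL
Drug rate = 28 mL/hr × 0.3930818 mg/mL = 11.00629 mg/hr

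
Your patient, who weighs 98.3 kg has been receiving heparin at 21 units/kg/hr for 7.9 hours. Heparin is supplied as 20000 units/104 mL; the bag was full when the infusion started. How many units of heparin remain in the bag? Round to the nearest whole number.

Dose = 21 units/kg/hr × 98.3 kg = 2064.3 units/hr
Concentration = 20000 units ÷ 104 mL = 192.3077 units/mL
Rate = 2064.3 units/hr ÷ 192.3077 units/mL = 10.73436 mL/hr
Volume infused = 10.73436 mL/hr × 7.9 hr = 84.80144 mL
Volume remaining = 104 − 84.80144 = 19.19856 mL
Drug remaining = 19.19856 mL × 192.3077 units/mL = 3692.03 units

3692 units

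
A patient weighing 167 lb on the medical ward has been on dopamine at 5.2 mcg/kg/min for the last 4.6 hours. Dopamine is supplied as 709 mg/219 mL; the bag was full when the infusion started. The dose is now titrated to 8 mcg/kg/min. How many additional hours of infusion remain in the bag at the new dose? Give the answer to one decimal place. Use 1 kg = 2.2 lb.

Initial rate:
Weight = 167 lb ÷ 2.2 lb/kg = 75.90909 kg
Dose = 5.2 mcg/kg/min × 75.90909 kg = 394.7273 mcg/min
394.7273 mcg/min × 60 min/hr = 23683.64 mcg/hr
Concentration = 709 mg ÷ 219 mL = 3.237443 mg/mL = 3237.443 mcg/mL
Rate = 23683.64 mcg/hr ÷ 3237.443 mcg/mL = 7.315538 mL/hr
Volume infused so far = 7.315538 mL/hr × 4.6 hr = 33.65147 mL
Volume remaining = 219 − 33.65147 = 185.3485 mL
New rate:
Dose = 8 mcg/kg/min × 75.90909 kg = 607.2727 mcg/min
607.2727 mcg/min × 60 min/hr = 36436.36 mcg/hr
Rate = 36436.36 mcg/hr ÷ 3237.443 mcg/mL = 11.25467 mL/hr
Time remaining = 185.3485 mL ÷ 11.25467 mL/hr = 16.46858 hr

16.5 hours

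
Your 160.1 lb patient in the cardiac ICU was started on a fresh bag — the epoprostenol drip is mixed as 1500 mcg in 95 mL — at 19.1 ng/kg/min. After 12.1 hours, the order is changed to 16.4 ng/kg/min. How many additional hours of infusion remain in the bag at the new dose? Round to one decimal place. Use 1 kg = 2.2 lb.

6.9 hours

Initial rate:
Weight = 160.1 lb ÷ 2.2 lb/kg = 72.77273 kg
Dose = 19.1 ng/kg/min × 72.77273 kg = 1389.959 ng/min
1389.959 ng/min × 60 min/hr = 83397.55 ng/hr
Concentration = 1500 mcg ÷ 95 mL = 15.78947 mcg/mL = 15789.47 ng/mL
Rate = 83397.55 ng/hr ÷ 15789.47 ng/mL = 5.281845 mL/hr
Volume infused so far = 5.281845 mL/hr × 12.1 hr = 63.91032 mL
Volume remaining = 95 − 63.91032 = 31.08968 mL
New rate:
Dose = 16.4 ng/kg/min × 72.77273 kg = 1193.473 ng/min
1193.473 ng/min × 60 min/hr = 71608.36 ng/hr
Rate = 71608.36 ng/hr ÷ 15789.47 ng/mL = 4.535196 mL/hr
Time remaining = 31.08968 mL ÷ 4.535196 mL/hr = 6.855201 hr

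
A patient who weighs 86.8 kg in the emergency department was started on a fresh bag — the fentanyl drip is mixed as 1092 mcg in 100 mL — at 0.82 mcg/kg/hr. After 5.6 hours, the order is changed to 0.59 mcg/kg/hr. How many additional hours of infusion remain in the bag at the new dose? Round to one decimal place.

13.5 hours

Initial rate:
Dose = 0.82 mcg/kg/hr × 86.8 kg = 71.176 mcg/hr
Concentration = 1092 mcg ÷ 100 mL = 10.92 mcg/mL
Rate = 71.176 mcg/hr ÷ 10.92 mcg/mL = 6.517949 mL/hr
Volume infused so far = 6.517949 mL/hr × 5.6 hr = 36.50051 mL
Volume remaining = 100 − 36.50051 = 63.49949 mL
New rate:
Dose = 0.59 mcg/kg/hr × 86.8 kg = 51.212 mcg/hr
Rate = 51.212 mcg/hr ÷ 10.92 mcg/mL = 4.689744 mL/hr
Time remaining = 63.49949 mL ÷ 4.689744 mL/hr = 13.54008 hr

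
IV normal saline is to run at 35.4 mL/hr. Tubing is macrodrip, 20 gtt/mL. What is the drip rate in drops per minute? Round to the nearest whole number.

12 gtt/min

35.4 mL/hr ÷ 60 min/hr = 0.59 mL/min
0.59 mL/min × 20 gtt/mL = 11.8 gtt/min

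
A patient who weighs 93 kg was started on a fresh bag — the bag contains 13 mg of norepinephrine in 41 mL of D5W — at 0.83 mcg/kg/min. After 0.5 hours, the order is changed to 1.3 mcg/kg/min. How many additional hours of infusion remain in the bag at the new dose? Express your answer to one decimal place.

1.5 hours

Initial rate:
Dose = 0.83 mcg/kg/min × 93 kg = 77.19 mcg/min
77.19 mcg/min × 60 min/hr = 4631.4 mcg/hr
Concentration = 13 mg ÷ 41 mL = 0.3170732 mg/mL = 317.0732 mcg/mL
Rate = 4631.4 mcg/hr ÷ 317.0732 mcg/mL = 14.60672 mL/hr
Volume infused so far = 14.60672 mL/hr × 0.5 hr = 7.303362 mL
Volume remaining = 41 − 7.303362 = 33.69664 mL
New rate:
Dose = 1.3 mcg/kg/min × 93 kg = 120.9 mcg/min
120.9 mcg/min × 60 min/hr = 7254 mcg/hr
Rate = 7254 mcg/hr ÷ 317.0732 mcg/mL = 22.878 mL/hr
Time remaining = 33.69664 mL ÷ 22.878 mL/hr = 1.472884 hr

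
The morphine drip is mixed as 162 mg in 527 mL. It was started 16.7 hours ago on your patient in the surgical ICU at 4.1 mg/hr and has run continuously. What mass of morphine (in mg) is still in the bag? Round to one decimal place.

93.5 mg

Concentration = 162 mg ÷ 527 mL = 0.3074004 mg/mL
Rate = 4.1 mg/hr ÷ 0.3074004 mg/mL = 13.33765 mL/hr
Volume infused = 13.33765 mL/hr × 16.7 hr = 222.7388 mL
Volume remaining = 527 − 222.7388 = 304.2612 mL
Drug remaining = 304.2612 mL × 0.3074004 mg/mL = 93.53 mg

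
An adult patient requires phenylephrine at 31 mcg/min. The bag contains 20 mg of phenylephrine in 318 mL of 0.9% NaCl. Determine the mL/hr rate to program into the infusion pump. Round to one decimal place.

31 mcg/min × 60 min/hr = 1860 mcg/hr
Concentration = 20 mg ÷ 318 mL = 0.06289308 mg/mL = 62.89308 mcg/mL
Rate = 1860 mcg/hr ÷ 62.89308 mcg/mL = 29.574 mL/hr

29.6 mL/hr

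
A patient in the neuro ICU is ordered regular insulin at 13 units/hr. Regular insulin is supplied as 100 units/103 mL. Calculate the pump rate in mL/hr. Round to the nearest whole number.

Concentration = 100 units ÷ 103 mL = 0.9708738 units/mL
Rate = 13 units/hr ÷ 0.9708738 units/mL = 13.39 mL/hr

13 mL/hr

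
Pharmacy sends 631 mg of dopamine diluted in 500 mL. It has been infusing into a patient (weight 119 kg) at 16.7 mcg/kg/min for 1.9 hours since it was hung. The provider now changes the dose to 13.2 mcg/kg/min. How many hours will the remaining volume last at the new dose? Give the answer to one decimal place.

4.3 hours

Initial rate:
Dose = 16.7 mcg/kg/min × 119 kg = 1987.3 mcg/min
1987.3 mcg/min × 60 min/hr = 119238 mcg/hr
Concentration = 631 mg ÷ 500 mL = 1.262 mg/mL = 1262 mcg/mL
Rate = 119238 mcg/hr ÷ 1262 mcg/mL = 94.48336 mL/hr
Volume infused so far = 94.48336 mL/hr × 1.9 hr = 179.5184 mL
Volume remaining = 500 − 179.5184 = 320.4816 mL
New rate:
Dose = 13.2 mcg/kg/min × 119 kg = 1570.8 mcg/min
1570.8 mcg/min × 60 min/hr = 94248 mcg/hr
Rate = 94248 mcg/hr ÷ 1262 mcg/mL = 74.68146 mL/hr
Time remaining = 320.4816 mL ÷ 74.68146 mL/hr = 4.291314 hr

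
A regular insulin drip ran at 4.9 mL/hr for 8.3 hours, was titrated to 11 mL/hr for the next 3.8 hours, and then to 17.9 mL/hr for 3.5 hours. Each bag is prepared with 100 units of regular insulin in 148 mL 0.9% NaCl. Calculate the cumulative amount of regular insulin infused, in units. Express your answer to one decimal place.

Concentration = 100 units ÷ 148 mL = 0.6756757 units/mL
Stage 1: 4.9 mL/hr × 8.3 hr = 40.67 mL → 40.67 mL × 0.6756757 units/mL = 27.47973 units
Stage 2: 11 mL/hr × 3.8 hr = 41.8 mL → 41.8 mL × 0.6756757 units/mL = 28.24324 units
Stage 3: 17.9 mL/hr × 3.5 hr = 62.65 mL → 62.65 mL × 0.6756757 units/mL = 42.33108 units
Total = 27.47973 + 28.24324 + 42.33108 = 98.05405 units

98.1 units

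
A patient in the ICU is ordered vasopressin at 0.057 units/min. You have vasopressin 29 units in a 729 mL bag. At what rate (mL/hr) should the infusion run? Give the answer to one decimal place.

86.0 mL/hr

0.057 units/min × 60 min/hr = 3.42 units/hr
Concentration = 29 units ÷ 729 mL = 0.03978052 units/mL
Rate = 3.42 units/hr ÷ 0.03978052 units/mL = 85.97172 mL/hr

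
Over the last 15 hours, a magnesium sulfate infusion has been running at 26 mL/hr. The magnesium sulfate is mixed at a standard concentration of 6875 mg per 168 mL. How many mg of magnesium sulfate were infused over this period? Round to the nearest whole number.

15960 mg

Concentration = 6875 mg ÷ 168 mL = 40.92262 mg/mL
Drug rate = 26 mL/hr × 40.92262 mg/mL = 1063.988 mg/hr
Total = 1063.988 mg/hr × 15 hr = 15959.82 mg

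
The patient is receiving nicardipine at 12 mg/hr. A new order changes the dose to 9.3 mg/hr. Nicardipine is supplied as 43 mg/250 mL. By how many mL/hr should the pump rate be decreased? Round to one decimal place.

At the current dose:
Concentration = 43 mg ÷ 250 mL = 0.172 mg/mL
Rate = 12 mg/hr ÷ 0.172 mg/mL = 69.76744 mL/hr
At the new dose:
Rate = 9.3 mg/hr ÷ 0.172 mg/mL = 54.06977 mL/hr
Change = 54.06977 − 69.76744 = -15.69767 mL/hr → 15.69767 mL/hr decrease

15.7 mL/hr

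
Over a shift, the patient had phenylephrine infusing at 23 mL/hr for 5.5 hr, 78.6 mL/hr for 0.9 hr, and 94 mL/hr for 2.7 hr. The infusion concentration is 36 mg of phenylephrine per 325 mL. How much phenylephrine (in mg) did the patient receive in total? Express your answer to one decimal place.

50.0 mg

Concentration = 36 mg ÷ 325 mL = 0.1107692 mg/mL
Stage 1: 23 mL/hr × 5.5 hr = 126.5 mL → 126.5 mL × 0.1107692 mg/mL = 14.01231 mg
Stage 2: 78.6 mL/hr × 0.9 hr = 70.74 mL → 70.74 mL × 0.1107692 mg/mL = 7.835815 mg
Stage 3: 94 mL/hr × 2.7 hr = 253.8 mL → 253.8 mL × 0.1107692 mg/mL = 28.11323 mg
Total = 14.01231 + 7.835815 + 28.11323 = 49.96135 mg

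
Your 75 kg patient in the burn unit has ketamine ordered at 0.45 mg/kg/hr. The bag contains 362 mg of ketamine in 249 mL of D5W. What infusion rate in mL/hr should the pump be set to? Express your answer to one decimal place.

23.2 mL/hr

Dose = 0.45 mg/kg/hr × 75 kg = 33.75 mg/hr
Concentration = 362 mg ÷ 249 mL = 1.453815 mg/mL
Rate = 33.75 mg/hr ÷ 1.453815 mg/mL = 23.21478 mL/hr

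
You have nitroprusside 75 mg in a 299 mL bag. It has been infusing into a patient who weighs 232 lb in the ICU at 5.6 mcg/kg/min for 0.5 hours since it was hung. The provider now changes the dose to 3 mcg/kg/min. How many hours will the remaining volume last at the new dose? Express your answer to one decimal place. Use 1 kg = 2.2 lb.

3.0 hours

Initial rate:
Weight = 232 lb ÷ 2.2 lb/kg = 105.4545 kg
Dose = 5.6 mcg/kg/min × 105.4545 kg = 590.5455 mcg/min
590.5455 mcg/min × 60 min/hr = 35432.73 mcg/hr
Concentration = 75 mg ÷ 299 mL = 0.2508361 mg/mL = 250.8361 mcg/mL
Rate = 35432.73 mcg/hr ÷ 250.8361 mcg/mL = 141.2585 mL/hr
Volume infused so far = 141.2585 mL/hr × 0.5 hr = 70.62924 mL
Volume remaining = 299 − 70.62924 = 228.3708 mL
New rate:
Dose = 3 mcg/kg/min × 105.4545 kg = 316.3636 mcg/min
316.3636 mcg/min × 60 min/hr = 18981.82 mcg/hr
Rate = 18981.82 mcg/hr ÷ 250.8361 mcg/mL = 75.67418 mL/hr
Time remaining = 228.3708 mL ÷ 75.67418 mL/hr = 3.017816 hr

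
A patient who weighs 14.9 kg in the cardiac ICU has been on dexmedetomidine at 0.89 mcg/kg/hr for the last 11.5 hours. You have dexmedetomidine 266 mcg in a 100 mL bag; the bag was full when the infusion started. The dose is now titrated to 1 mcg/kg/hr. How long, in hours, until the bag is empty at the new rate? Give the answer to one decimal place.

7.6 hours

Initial rate:
Dose = 0.89 mcg/kg/hr × 14.9 kg = 13.261 mcg/hr
Concentration = 266 mcg ÷ 100 mL = 2.66 mcg/mL
Rate = 13.261 mcg/hr ÷ 2.66 mcg/mL = 4.985338 mL/hr
Volume infused so far = 4.985338 mL/hr × 11.5 hr = 57.33139 mL
Volume remaining = 100 − 57.33139 = 42.66861 mL
New rate:
Dose = 1 mcg/kg/hr × 14.9 kg = 14.9 mcg/hr
Rate = 14.9 mcg/hr ÷ 2.66 mcg/mL = 5.601504 mL/hr
Time remaining = 42.66861 mL ÷ 5.601504 mL/hr = 7.617349 hr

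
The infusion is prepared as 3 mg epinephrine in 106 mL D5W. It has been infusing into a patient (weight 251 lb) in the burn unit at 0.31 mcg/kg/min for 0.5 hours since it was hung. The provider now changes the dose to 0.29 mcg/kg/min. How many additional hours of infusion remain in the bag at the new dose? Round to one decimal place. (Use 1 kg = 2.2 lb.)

1.0 hours

Initial rate:
Weight = 251 lb ÷ 2.2 lb/kg = 114.0909 kg
Dose = 0.31 mcg/kg/min × 114.0909 kg = 35.36818 mcg/min
35.36818 mcg/min × 60 min/hr = 2122.091 mcg/hr
Concentration = 3 mg ÷ 106 mL = 0.02830189 mg/mL = 28.30189 mcg/mL
Rate = 2122.091 mcg/hr ÷ 28.30189 mcg/mL = 74.98055 mL/hr
Volume infused so far = 74.98055 mL/hr × 0.5 hr = 37.49027 mL
Volume remaining = 106 − 37.49027 = 68.50973 mL
New rate:
Dose = 0.29 mcg/kg/min × 114.0909 kg = 33.08636 mcg/min
33.08636 mcg/min × 60 min/hr = 1985.182 mcg/hr
Rate = 1985.182 mcg/hr ÷ 28.30189 mcg/mL = 70.14309 mL/hr
Time remaining = 68.50973 mL ÷ 70.14309 mL/hr = 0.9767138 hr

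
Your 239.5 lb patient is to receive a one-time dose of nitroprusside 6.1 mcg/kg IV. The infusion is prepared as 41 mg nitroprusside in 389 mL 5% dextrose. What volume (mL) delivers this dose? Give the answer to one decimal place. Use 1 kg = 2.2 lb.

6.3 mL

Weight = 239.5 lb ÷ 2.2 lb/kg = 108.8636 kg
Dose = 6.1 mcg/kg × 108.8636 kg = 664.0682 mcg
Concentration = 41 mg ÷ 389 mL = 0.1053985 mg/mL = 105.3985 mcg/mL
Volume = 664.0682 mcg ÷ 105.3985 mcg/mL = 6.300549 mL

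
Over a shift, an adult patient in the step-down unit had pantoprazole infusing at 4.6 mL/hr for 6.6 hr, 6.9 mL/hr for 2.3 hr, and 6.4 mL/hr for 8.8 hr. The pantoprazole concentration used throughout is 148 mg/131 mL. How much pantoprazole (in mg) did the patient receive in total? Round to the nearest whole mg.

Concentration = 148 mg ÷ 131 mL = 1.129771 mg/mL
Stage 1: 4.6 mL/hr × 6.6 hr = 30.36 mL → 30.36 mL × 1.129771 mg/mL = 34.29985 mg
Stage 2: 6.9 mL/hr × 2.3 hr = 15.87 mL → 15.87 mL × 1.129771 mg/mL = 17.92947 mg
Stage 3: 6.4 mL/hr × 8.8 hr = 56.32 mL → 56.32 mL × 1.129771 mg/mL = 63.6287 mg
Total = 34.29985 + 17.92947 + 63.6287 = 115.858 mg

116 mg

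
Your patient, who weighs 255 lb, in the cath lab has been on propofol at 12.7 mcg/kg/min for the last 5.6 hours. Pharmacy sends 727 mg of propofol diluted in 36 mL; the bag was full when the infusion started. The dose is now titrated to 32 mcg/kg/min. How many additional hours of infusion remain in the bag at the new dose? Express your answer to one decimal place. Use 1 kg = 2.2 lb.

Initial rate:
Weight = 255 lb ÷ 2.2 lb/kg = 115.9091 kg
Dose = 12.7 mcg/kg/min × 115.9091 kg = 1472.045 mcg/min
1472.045 mcg/min × 60 min/hr = 88322.73 mcg/hr
Concentration = 727 mg ÷ 36 mL = 20.19444 mg/mL = 20194.44 mcg/mL
Rate = 88322.73 mcg/hr ÷ 20194.44 mcg/mL = 4.373615 mL/hr
Volume infused so far = 4.373615 mL/hr × 5.6 hr = 24.49224 mL
Volume remaining = 36 − 24.49224 = 11.50776 mL
New rate:
Dose = 32 mcg/kg/min × 115.9091 kg = 3709.091 mcg/min
3709.091 mcg/min × 60 min/hr = 222545.5 mcg/hr
Rate = 222545.5 mcg/hr ÷ 20194.44 mcg/mL = 11.02013 mL/hr
Time remaining = 11.50776 mL ÷ 11.02013 mL/hr = 1.044248 hr

1.0 hours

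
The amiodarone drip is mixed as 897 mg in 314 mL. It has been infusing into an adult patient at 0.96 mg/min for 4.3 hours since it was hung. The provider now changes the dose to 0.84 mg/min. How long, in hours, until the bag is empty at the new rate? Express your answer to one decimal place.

Initial rate:
0.96 mg/min × 60 min/hr = 57.6 mg/hr
Concentration = 897 mg ÷ 314 mL = 2.856688 mg/mL
Rate = 57.6 mg/hr ÷ 2.856688 mg/mL = 20.16321 mL/hr
Volume infused so far = 20.16321 mL/hr × 4.3 hr = 86.70181 mL
Volume remaining = 314 − 86.70181 = 227.2982 mL
New rate:
0.84 mg/min × 60 min/hr = 50.4 mg/hr
Rate = 50.4 mg/hr ÷ 2.856688 mg/mL = 17.64281 mL/hr
Time remaining = 227.2982 mL ÷ 17.64281 mL/hr = 12.88333 hr

12.9 hours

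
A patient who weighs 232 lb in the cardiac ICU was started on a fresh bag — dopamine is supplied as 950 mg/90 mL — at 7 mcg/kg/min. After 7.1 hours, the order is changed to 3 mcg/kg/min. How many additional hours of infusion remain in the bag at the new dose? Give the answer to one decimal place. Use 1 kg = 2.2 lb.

Initial rate:
Weight = 232 lb ÷ 2.2 lb/kg = 105.4545 kg
Dose = 7 mcg/kg/min × 105.4545 kg = 738.1818 mcg/min
738.1818 mcg/min × 60 min/hr = 44290.91 mcg/hr
Concentration = 950 mg ÷ 90 mL = 10.55556 mg/mL = 10555.56 mcg/mL
Rate = 44290.91 mcg/hr ÷ 10555.56 mcg/mL = 4.195981 mL/hr
Volume infused so far = 4.195981 mL/hr × 7.1 hr = 29.79146 mL
Volume remaining = 90 − 29.79146 = 60.20854 mL
New rate:
Dose = 3 mcg/kg/min × 105.4545 kg = 316.3636 mcg/min
316.3636 mcg/min × 60 min/hr = 18981.82 mcg/hr
Rate = 18981.82 mcg/hr ÷ 10555.56 mcg/mL = 1.798278 mL/hr
Time remaining = 60.20854 mL ÷ 1.798278 mL/hr = 33.48123 hr

33.5 hours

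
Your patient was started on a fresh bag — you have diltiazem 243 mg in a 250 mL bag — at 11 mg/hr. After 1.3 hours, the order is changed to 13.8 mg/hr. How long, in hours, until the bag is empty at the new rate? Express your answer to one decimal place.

16.6 hours

Initial rate:
Concentration = 243 mg ÷ 250 mL = 0.972 mg/mL
Rate = 11 mg/hr ÷ 0.972 mg/mL = 11.31687 mL/hr
Volume infused so far = 11.31687 mL/hr × 1.3 hr = 14.71193 mL
Volume remaining = 250 − 14.71193 = 235.2881 mL
New rate:
Rate = 13.8 mg/hr ÷ 0.972 mg/mL = 14.19753 mL/hr
Time remaining = 235.2881 mL ÷ 14.19753 mL/hr = 16.57246 hr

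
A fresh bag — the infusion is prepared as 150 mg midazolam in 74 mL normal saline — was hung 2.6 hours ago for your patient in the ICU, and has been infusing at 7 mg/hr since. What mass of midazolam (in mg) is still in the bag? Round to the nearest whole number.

Concentration = 150 mg ÷ 74 mL = 2.027027 mg/mL
Rate = 7 mg/hr ÷ 2.027027 mg/mL = 3.453333 mL/hr
Volume infused = 3.453333 mL/hr × 2.6 hr = 8.978667 mL
Volume remaining = 74 − 8.978667 = 65.02133 mL
Drug remaining = 65.02133 mL × 2.027027 mg/mL = 131.8 mg

132 mg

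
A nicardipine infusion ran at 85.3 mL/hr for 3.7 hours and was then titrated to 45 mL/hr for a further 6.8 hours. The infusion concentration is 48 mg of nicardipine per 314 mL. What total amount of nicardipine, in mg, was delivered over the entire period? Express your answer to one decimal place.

95.0 mg

Concentration = 48 mg ÷ 314 mL = 0.1528662 mg/mL
Stage 1: 85.3 mL/hr × 3.7 hr = 315.61 mL → 315.61 mL × 0.1528662 mg/mL = 48.24611 mg
Stage 2: 45 mL/hr × 6.8 hr = 306 mL → 306 mL × 0.1528662 mg/mL = 46.77707 mg
Total = 48.24611 + 46.77707 = 95.02318 mg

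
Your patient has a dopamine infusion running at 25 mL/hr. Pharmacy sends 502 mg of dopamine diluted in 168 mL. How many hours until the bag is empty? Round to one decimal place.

6.7 hours

Duration = 168 mL ÷ 25 mL/hr = 6.72 hr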